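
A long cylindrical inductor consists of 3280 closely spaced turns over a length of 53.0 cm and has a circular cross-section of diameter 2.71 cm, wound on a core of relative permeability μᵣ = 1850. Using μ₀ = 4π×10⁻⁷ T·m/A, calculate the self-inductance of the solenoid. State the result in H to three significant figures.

L ≈ 27.2 H

A = π(d/2)² = π(1.355×10^-2 m)² = 5.768×10^-4 m².
For a long solenoid, L = μ₀μᵣN²A/ℓ.
L = (4π×10⁻⁷)(1850)(3280)²(5.768×10^-4)/(0.53 m) = 27.22 H.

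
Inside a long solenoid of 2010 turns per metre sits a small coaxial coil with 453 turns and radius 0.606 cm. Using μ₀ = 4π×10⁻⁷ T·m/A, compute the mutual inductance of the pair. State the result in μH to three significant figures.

M ≈ 132 μH

The outer solenoid produces a uniform field B₁ = μ₀n₁I₁ across the inner coil,
so the flux linkage is N₂Φ = N₂B₁A₂ = μ₀n₁N₂A₂·I₁, giving M = μ₀n₁N₂A₂.
A₂ = πr² = π(6.060×10^-3 m)² = 1.154×10^-4 m².
M = (4π×10⁻⁷)(2010)(453)(1.154×10^-4) = 1.320×10^-4 H.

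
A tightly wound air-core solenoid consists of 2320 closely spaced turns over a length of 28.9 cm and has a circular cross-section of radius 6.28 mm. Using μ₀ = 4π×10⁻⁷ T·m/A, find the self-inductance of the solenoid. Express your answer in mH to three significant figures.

A = πr² = π(6.280×10^-3 m)² = 1.239×10^-4 m².
For a long solenoid, L = μ₀N²A/ℓ.
L = (4π×10⁻⁷)(2320)²(1.239×10^-4)/(0.289 m) = 2.900×10^-3 H.

L ≈ 2.90 mH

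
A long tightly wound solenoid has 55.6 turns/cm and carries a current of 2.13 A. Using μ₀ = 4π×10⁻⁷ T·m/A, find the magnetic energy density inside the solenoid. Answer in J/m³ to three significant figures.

u ≈ 88.1 J/m³

B = μ₀nI = (4π×10⁻⁷)(5.560×10^3)(2.13) = 1.488×10^-2 T.
u = B²/(2μ₀) = (1.488×10^-2)²/(2×4π×10⁻⁷) = 88.12 J/m³.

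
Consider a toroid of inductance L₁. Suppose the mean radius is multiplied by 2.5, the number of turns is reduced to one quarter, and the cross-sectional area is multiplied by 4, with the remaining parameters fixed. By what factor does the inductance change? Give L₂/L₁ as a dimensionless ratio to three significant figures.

For a toroid, L ∝ μᵣN²A/R.
L₂/L₁ = (2.5)^-1 × (0.25)^2 × (4) = 0.100.

L₂/L₁ = 0.100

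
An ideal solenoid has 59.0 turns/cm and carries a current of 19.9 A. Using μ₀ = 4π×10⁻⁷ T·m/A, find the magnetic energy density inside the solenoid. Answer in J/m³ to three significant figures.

u ≈ 8660 J/m³

B = μ₀nI = (4π×10⁻⁷)(5.900×10^3)(19.9) = 0.1475 T.
u = B²/(2μ₀) = (0.1475)²/(2×4π×10⁻⁷) = 8.661×10^3 J/m³.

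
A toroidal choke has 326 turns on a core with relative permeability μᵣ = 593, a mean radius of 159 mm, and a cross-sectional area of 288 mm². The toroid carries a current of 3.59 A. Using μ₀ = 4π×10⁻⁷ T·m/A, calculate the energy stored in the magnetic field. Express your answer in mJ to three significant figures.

L = μ₀μᵣN²A/(2πR) = (4π×10⁻⁷)(593)(326)²(2.880×10^-4)/(2π×0.159) = 2.283×10^-2 H.
U = ½LI² = ½(2.283×10^-2)(3.59)² = 0.1471 J.

U ≈ 147 mJ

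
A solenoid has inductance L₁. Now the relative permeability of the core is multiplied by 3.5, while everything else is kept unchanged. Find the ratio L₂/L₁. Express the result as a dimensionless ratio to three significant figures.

L₂/L₁ = 3.50

For a solenoid, L ∝ μᵣN²A/ℓ.
L₂/L₁ = (3.5) = 3.50.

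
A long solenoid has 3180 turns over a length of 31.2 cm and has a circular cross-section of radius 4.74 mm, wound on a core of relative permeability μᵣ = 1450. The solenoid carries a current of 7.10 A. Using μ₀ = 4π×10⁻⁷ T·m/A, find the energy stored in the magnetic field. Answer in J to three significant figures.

A = πr² = π(4.740×10^-3 m)² = 7.058×10^-5 m².
L = μ₀μᵣN²A/ℓ = (4π×10⁻⁷)(1450)(3180)²(7.058×10^-5)/(0.312) = 4.169 H.
U = ½LI² = ½(4.169)(7.10)² = 105.1 J.

U ≈ 105 J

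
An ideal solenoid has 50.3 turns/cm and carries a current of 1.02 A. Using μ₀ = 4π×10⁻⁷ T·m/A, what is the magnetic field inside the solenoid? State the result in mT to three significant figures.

Inside a long solenoid, B = μ₀nI.
B = (4π×10⁻⁷)(5.030×10^3 m⁻¹)(1.02 A) = 6.447×10^-3 T.

B ≈ 6.45 mT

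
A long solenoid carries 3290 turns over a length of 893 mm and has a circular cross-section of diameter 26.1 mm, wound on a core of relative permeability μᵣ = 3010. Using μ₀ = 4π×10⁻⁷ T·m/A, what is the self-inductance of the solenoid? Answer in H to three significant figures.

L ≈ 24.5 H

A = π(d/2)² = π(1.305×10^-2 m)² = 5.350×10^-4 m².
For a long solenoid, L = μ₀μᵣN²A/ℓ.
L = (4π×10⁻⁷)(3010)(3290)²(5.350×10^-4)/(0.893 m) = 24.53 H.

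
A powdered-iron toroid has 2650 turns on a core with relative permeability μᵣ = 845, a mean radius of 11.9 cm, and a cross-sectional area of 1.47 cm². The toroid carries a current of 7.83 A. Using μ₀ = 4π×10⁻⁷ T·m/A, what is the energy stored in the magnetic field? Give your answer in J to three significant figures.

L = μ₀μᵣN²A/(2πR) = (4π×10⁻⁷)(845)(2650)²(1.470×10^-4)/(2π×0.119) = 1.466 H.
U = ½LI² = ½(1.466)(7.83)² = 44.94 J.

U ≈ 44.9 J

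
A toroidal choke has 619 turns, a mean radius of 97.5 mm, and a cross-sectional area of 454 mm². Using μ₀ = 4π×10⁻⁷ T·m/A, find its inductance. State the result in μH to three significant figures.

L ≈ 357 μH

For a thin toroid, L = μ₀N²A/(2πR).
L = (4π×10⁻⁷)(619)²(4.540×10^-4) / (2π×9.750×10^-2 m) = 3.568×10^-4 H.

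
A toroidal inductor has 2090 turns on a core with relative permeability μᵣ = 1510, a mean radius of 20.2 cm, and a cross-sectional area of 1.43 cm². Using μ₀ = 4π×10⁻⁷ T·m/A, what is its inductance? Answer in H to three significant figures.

For a thin toroid, L = μ₀μᵣN²A/(2πR).
L = (4π×10⁻⁷)(1510)(2090)²(1.430×10^-4) / (2π×0.202 m) = 0.9339 H.

L ≈ 0.934 H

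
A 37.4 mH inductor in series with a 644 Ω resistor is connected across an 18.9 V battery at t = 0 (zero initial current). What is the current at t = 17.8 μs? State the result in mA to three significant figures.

I ≈ 7.75 mA

τ = L/R = 3.740×10^-2/644 = 5.807×10^-5 s; final current I_∞ = ε/R = 18.9/644 = 2.9348×10^-2 A.
I(t) = I_∞(1 − e^(−t/τ)) with t/τ = 0.307.
I = (2.9348×10^-2)(1 − e^(−0.307)) = 7.747×10^-3 A.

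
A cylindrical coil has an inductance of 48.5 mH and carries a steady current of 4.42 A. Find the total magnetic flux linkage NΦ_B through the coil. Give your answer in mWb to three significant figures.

NΦ_B ≈ 214 mWb

From L = NΦ_B/I, the flux linkage is NΦ_B = LI.
NΦ_B = (4.850×10^-2 H)(4.42 A) = 0.2144 Wb.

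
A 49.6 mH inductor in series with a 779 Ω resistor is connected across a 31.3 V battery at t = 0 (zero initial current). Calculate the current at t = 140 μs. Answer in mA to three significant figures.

τ = L/R = 4.960×10^-2/779 = 6.367×10^-5 s; final current I_∞ = ε/R = 31.3/779 = 4.018×10^-2 A.
I(t) = I_∞(1 − e^(−t/τ)) with t/τ = 2.199.
I = (4.018×10^-2)(1 − e^(−2.199)) = 3.572×10^-2 A.

I ≈ 35.7 mA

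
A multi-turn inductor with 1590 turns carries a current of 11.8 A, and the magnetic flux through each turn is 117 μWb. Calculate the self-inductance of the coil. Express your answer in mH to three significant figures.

L ≈ 15.8 mH

Self-inductance is defined by L = NΦ_B/I (flux linkage over current).
L = (1590)(1.170×10^-4 Wb)/(11.8 A) = 1.577×10^-2 H.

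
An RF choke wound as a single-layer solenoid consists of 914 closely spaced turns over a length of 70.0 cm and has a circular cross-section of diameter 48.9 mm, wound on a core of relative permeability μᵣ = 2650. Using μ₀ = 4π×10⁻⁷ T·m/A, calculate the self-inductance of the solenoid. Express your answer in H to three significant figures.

L ≈ 7.46 H

A = π(d/2)² = π(2.445×10^-2 m)² = 1.878×10^-3 m².
For a long solenoid, L = μ₀μᵣN²A/ℓ.
L = (4π×10⁻⁷)(2650)(914)²(1.878×10^-3)/(0.7 m) = 7.464 H.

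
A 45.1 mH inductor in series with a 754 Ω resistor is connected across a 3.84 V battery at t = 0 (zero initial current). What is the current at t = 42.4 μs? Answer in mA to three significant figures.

I ≈ 2.59 mA

τ = L/R = 4.510×10^-2/754 = 5.981×10^-5 s; final current I_∞ = ε/R = 3.84/754 = 5.093×10^-3 A.
I(t) = I_∞(1 − e^(−t/τ)) with t/τ = 0.709.
I = (5.093×10^-3)(1 − e^(−0.709)) = 2.586×10^-3 A.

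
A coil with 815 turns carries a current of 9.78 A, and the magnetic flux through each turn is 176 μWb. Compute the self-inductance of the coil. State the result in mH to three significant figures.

L ≈ 14.7 mH

Self-inductance is defined by L = NΦ_B/I (flux linkage over current).
L = (815)(1.760×10^-4 Wb)/(9.78 A) = 1.467×10^-2 H.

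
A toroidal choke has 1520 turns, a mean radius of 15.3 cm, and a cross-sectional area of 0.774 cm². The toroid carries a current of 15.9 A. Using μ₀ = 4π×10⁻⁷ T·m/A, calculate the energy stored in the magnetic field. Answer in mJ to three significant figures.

U ≈ 29.5 mJ

L = μ₀N²A/(2πR) = (4π×10⁻⁷)(1520)²(7.740×10^-5)/(2π×0.153) = 2.338×10^-4 H.
U = ½LI² = ½(2.338×10^-4)(15.9)² = 2.9548×10^-2 J.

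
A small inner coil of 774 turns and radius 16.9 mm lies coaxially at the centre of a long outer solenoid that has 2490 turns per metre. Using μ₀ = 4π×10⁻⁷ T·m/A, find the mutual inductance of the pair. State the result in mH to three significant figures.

M ≈ 2.17 mH

The outer solenoid produces a uniform field B₁ = μ₀n₁I₁ across the inner coil,
so the flux linkage is N₂Φ = N₂B₁A₂ = μ₀n₁N₂A₂·I₁, giving M = μ₀n₁N₂A₂.
A₂ = πr² = π(1.690×10^-2 m)² = 8.973×10^-4 m².
M = (4π×10⁻⁷)(2490)(774)(8.973×10^-4) = 2.173×10^-3 H.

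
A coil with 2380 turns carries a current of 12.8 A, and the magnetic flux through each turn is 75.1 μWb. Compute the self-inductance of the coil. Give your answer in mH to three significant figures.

Self-inductance is defined by L = NΦ_B/I (flux linkage over current).
L = (2380)(7.510×10^-5 Wb)/(12.8 A) = 1.396×10^-2 H.

L ≈ 14.0 mH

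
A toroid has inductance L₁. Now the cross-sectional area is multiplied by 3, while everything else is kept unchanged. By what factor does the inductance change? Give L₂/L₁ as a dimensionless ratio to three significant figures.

For a toroid, L ∝ μᵣN²A/R.
L₂/L₁ = (3) = 3.00.

L₂/L₁ = 3.00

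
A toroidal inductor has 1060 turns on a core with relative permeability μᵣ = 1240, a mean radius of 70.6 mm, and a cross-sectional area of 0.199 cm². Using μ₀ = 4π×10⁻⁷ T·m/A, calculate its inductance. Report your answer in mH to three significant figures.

For a thin toroid, L = μ₀μᵣN²A/(2πR).
L = (4π×10⁻⁷)(1240)(1060)²(1.990×10^-5) / (2π×7.060×10^-2 m) = 7.854×10^-2 H.

L ≈ 78.5 mH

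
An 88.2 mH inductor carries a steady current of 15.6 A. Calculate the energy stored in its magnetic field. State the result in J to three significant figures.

U ≈ 10.7 J

Stored magnetic energy: U = ½LI².
U = ½(8.820×10^-2 H)(15.6 A)² = 10.73 J.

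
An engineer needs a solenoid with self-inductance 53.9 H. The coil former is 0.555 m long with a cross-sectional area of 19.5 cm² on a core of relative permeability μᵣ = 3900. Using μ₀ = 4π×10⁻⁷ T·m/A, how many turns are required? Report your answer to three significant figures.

A = 19.5 cm² = 1.950×10^-3 m².
From L = μ₀μᵣN²A/ℓ, N = √(Lℓ / (μ₀μᵣA)).
N = √[(53.9)(0.555) / ((4π×10⁻⁷)(3900)×1.950×10^-3)] = √(3.130×10^6) ≈ 1769.2.

N ≈ 1770 turns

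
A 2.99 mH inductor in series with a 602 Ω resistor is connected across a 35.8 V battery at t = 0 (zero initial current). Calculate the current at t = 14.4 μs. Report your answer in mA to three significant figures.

τ = L/R = 2.990×10^-3/602 = 4.967×10^-6 s; final current I_∞ = ε/R = 35.8/602 = 5.947×10^-2 A.
I(t) = I_∞(1 − e^(−t/τ)) with t/τ = 2.899.
I = (5.947×10^-2)(1 − e^(−2.899)) = 5.619×10^-2 A.

I ≈ 56.2 mA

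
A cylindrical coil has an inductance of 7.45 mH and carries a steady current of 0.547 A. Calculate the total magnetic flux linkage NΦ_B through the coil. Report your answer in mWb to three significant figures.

From L = NΦ_B/I, the flux linkage is NΦ_B = LI.
NΦ_B = (7.450×10^-3 H)(0.547 A) = 4.075×10^-3 Wb.

NΦ_B ≈ 4.08 mWb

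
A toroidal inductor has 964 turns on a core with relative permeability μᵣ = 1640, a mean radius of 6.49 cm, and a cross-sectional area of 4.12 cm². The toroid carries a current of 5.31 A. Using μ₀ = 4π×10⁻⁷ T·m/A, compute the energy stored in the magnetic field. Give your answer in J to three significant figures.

U ≈ 27.3 J

L = μ₀μᵣN²A/(2πR) = (4π×10⁻⁷)(1640)(964)²(4.120×10^-4)/(2π×6.490×10^-2) = 1.934998 H.
U = ½LI² = ½(1.934998)(5.31)² = 27.28 J.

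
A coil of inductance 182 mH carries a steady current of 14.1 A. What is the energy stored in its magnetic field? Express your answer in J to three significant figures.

U ≈ 18.1 J

Stored magnetic energy: U = ½LI².
U = ½(0.182 H)(14.1 A)² = 18.09 J.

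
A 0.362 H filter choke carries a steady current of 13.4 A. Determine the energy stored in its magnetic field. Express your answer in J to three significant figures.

Stored magnetic energy: U = ½LI².
U = ½(0.362 H)(13.4 A)² = 32.5 J.

U ≈ 32.5 J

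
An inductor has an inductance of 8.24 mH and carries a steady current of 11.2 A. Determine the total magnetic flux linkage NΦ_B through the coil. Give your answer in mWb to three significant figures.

From L = NΦ_B/I, the flux linkage is NΦ_B = LI.
NΦ_B = (8.240×10^-3 H)(11.2 A) = 9.229×10^-2 Wb.

NΦ_B ≈ 92.3 mWb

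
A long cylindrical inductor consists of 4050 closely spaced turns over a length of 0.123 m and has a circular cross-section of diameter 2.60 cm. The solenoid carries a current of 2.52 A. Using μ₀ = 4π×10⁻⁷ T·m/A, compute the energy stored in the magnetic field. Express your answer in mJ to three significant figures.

A = π(d/2)² = π(1.300×10^-2 m)² = 5.309×10^-4 m².
L = μ₀N²A/ℓ = (4π×10⁻⁷)(4050)²(5.309×10^-4)/(0.123) = 8.897×10^-2 H.
U = ½LI² = ½(8.897×10^-2)(2.52)² = 0.2825 J.

U ≈ 283 mJ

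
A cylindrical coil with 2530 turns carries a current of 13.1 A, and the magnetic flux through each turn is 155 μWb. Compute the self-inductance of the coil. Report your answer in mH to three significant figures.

Self-inductance is defined by L = NΦ_B/I (flux linkage over current).
L = (2530)(1.550×10^-4 Wb)/(13.1 A) = 2.994×10^-2 H.

L ≈ 29.9 mH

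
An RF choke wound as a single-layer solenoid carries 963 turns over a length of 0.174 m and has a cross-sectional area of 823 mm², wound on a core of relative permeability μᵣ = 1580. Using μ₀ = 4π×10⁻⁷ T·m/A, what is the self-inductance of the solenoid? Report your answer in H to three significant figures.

A = 823 mm² = 8.230×10^-4 m².
For a long solenoid, L = μ₀μᵣN²A/ℓ.
L = (4π×10⁻⁷)(1580)(963)²(8.230×10^-4)/(0.174 m) = 8.709 H.

L ≈ 8.71 H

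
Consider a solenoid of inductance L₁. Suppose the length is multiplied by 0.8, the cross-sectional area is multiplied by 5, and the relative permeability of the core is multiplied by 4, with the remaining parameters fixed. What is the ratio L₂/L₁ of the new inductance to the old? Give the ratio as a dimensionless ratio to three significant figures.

L₂/L₁ = 25.0

For a solenoid, L ∝ μᵣN²A/ℓ.
L₂/L₁ = (0.8)^-1 × (5) × (4) = 25.0.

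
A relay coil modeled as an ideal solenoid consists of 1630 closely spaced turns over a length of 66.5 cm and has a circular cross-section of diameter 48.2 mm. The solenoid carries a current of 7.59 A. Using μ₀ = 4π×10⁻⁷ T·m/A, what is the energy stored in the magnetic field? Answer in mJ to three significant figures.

U ≈ 264 mJ

A = π(d/2)² = π(2.410×10^-2 m)² = 1.8247×10^-3 m².
L = μ₀N²A/ℓ = (4π×10⁻⁷)(1630)²(1.8247×10^-3)/(0.665) = 9.161×10^-3 H.
U = ½LI² = ½(9.161×10^-3)(7.59)² = 0.2639 J.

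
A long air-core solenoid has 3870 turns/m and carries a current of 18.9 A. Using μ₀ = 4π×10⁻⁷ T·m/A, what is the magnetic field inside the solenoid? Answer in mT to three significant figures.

B ≈ 91.9 mT

Inside a long solenoid, B = μ₀nI.
B = (4π×10⁻⁷)(3.870×10^3 m⁻¹)(18.9 A) = 9.191×10^-2 T.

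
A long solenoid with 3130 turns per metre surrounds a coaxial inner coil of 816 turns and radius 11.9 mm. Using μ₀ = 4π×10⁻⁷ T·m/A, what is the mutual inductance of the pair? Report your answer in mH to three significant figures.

M ≈ 1.43 mH

The outer solenoid produces a uniform field B₁ = μ₀n₁I₁ across the inner coil,
so the flux linkage is N₂Φ = N₂B₁A₂ = μ₀n₁N₂A₂·I₁, giving M = μ₀n₁N₂A₂.
A₂ = πr² = π(1.190×10^-2 m)² = 4.449×10^-4 m².
M = (4π×10⁻⁷)(3130)(816)(4.449×10^-4) = 1.428×10^-3 H.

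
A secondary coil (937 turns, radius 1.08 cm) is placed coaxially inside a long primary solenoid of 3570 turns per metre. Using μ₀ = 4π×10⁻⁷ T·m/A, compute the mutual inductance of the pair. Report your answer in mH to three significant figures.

The outer solenoid produces a uniform field B₁ = μ₀n₁I₁ across the inner coil,
so the flux linkage is N₂Φ = N₂B₁A₂ = μ₀n₁N₂A₂·I₁, giving M = μ₀n₁N₂A₂.
A₂ = πr² = π(1.080×10^-2 m)² = 3.664×10^-4 m².
M = (4π×10⁻⁷)(3570)(937)(3.664×10^-4) = 1.540×10^-3 H.

M ≈ 1.54 mH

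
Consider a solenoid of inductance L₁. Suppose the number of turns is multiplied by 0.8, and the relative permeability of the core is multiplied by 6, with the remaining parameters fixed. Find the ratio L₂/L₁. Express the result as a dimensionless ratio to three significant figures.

L₂/L₁ = 3.84

For a solenoid, L ∝ μᵣN²A/ℓ.
L₂/L₁ = (0.8)^2 × (6) = 3.84.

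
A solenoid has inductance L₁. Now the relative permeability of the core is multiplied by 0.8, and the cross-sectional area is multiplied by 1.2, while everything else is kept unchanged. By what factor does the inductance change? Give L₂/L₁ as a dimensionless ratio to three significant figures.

For a solenoid, L ∝ μᵣN²A/ℓ.
L₂/L₁ = (0.8) × (1.2) = 0.960.

L₂/L₁ = 0.960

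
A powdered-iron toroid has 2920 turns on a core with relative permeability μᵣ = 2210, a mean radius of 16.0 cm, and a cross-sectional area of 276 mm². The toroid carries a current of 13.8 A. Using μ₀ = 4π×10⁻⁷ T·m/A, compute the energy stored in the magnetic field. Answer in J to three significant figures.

U ≈ 619 J

L = μ₀μᵣN²A/(2πR) = (4π×10⁻⁷)(2210)(2920)²(2.760×10^-4)/(2π×0.16) = 6.501 H.
U = ½LI² = ½(6.501)(13.8)² = 619 J.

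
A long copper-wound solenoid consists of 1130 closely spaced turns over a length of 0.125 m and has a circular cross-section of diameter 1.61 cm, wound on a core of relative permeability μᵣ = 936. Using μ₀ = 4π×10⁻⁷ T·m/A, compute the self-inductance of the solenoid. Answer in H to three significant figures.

A = π(d/2)² = π(8.050×10^-3 m)² = 2.036×10^-4 m².
For a long solenoid, L = μ₀μᵣN²A/ℓ.
L = (4π×10⁻⁷)(936)(1130)²(2.036×10^-4)/(0.125 m) = 2.446 H.

L ≈ 2.45 H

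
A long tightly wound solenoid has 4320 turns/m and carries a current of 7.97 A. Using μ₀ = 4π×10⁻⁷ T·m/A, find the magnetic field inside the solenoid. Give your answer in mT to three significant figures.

B ≈ 43.3 mT

Inside a long solenoid, B = μ₀nI.
B = (4π×10⁻⁷)(4.320×10^3 m⁻¹)(7.97 A) = 4.327×10^-2 T.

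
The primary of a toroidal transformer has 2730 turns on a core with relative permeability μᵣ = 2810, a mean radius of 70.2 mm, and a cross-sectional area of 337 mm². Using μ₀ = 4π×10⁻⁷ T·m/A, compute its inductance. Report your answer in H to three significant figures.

L ≈ 20.1 H

For a thin toroid, L = μ₀μᵣN²A/(2πR).
L = (4π×10⁻⁷)(2810)(2730)²(3.370×10^-4) / (2π×7.020×10^-2 m) = 20.11 H.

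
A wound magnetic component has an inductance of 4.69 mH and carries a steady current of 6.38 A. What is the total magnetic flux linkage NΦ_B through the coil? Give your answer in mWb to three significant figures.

From L = NΦ_B/I, the flux linkage is NΦ_B = LI.
NΦ_B = (4.690×10^-3 H)(6.38 A) = 2.992×10^-2 Wb.

NΦ_B ≈ 29.9 mWb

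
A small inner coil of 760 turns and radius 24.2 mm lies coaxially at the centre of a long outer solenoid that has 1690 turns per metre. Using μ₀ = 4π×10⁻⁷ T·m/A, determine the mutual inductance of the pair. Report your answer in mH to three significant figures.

M ≈ 2.97 mH

The outer solenoid produces a uniform field B₁ = μ₀n₁I₁ across the inner coil,
so the flux linkage is N₂Φ = N₂B₁A₂ = μ₀n₁N₂A₂·I₁, giving M = μ₀n₁N₂A₂.
A₂ = πr² = π(2.420×10^-2 m)² = 1.840×10^-3 m².
M = (4π×10⁻⁷)(1690)(760)(1.840×10^-3) = 2.970×10^-3 H.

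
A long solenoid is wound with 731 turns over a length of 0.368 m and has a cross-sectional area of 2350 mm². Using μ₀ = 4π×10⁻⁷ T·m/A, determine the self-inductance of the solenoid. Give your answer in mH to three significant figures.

A = 2350 mm² = 2.350×10^-3 m².
For a long solenoid, L = μ₀N²A/ℓ.
L = (4π×10⁻⁷)(731)²(2.350×10^-3)/(0.368 m) = 4.288×10^-3 H.

L ≈ 4.29 mH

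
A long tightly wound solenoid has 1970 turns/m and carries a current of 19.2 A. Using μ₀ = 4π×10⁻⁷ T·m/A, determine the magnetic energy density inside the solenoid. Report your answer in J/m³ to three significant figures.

B = μ₀nI = (4π×10⁻⁷)(1.970×10^3)(19.2) = 4.753×10^-2 T.
u = B²/(2μ₀) = (4.753×10^-2)²/(2×4π×10⁻⁷) = 898.9 J/m³.

u ≈ 899 J/m³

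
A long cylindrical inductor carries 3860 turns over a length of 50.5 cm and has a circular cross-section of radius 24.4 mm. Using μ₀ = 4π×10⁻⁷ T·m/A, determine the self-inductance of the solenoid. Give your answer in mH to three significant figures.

A = πr² = π(2.440×10^-2 m)² = 1.870×10^-3 m².
For a long solenoid, L = μ₀N²A/ℓ.
L = (4π×10⁻⁷)(3860)²(1.870×10^-3)/(0.505 m) = 6.9346×10^-2 H.

L ≈ 69.3 mH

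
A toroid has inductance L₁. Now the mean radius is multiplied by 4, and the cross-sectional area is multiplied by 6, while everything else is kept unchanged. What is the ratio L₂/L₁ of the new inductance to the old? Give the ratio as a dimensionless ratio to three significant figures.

For a toroid, L ∝ μᵣN²A/R.
L₂/L₁ = (4)^-1 × (6) = 1.50.

L₂/L₁ = 1.50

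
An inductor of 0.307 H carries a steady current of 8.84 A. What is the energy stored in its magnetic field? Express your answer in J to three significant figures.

Stored magnetic energy: U = ½LI².
U = ½(0.307 H)(8.84 A)² = 12 J.

U ≈ 12.0 J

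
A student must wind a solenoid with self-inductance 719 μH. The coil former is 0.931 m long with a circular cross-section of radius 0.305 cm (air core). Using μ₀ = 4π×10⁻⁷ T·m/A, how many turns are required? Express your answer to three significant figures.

A = πr² = π(3.050×10^-3 m)² = 2.922×10^-5 m².
From L = μ₀N²A/ℓ, N = √(Lℓ / (μ₀A)).
N = √[(7.190×10^-4)(0.931) / ((4π×10⁻⁷)×2.922×10^-5)] = √(1.823×10^7) ≈ 4269.3.

N ≈ 4270 turns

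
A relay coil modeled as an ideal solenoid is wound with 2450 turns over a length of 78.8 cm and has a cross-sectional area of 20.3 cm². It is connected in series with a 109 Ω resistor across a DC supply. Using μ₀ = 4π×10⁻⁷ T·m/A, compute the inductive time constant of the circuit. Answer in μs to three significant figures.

τ ≈ 178 μs

A = 20.3 cm² = 2.030×10^-3 m².
L = μ₀N²A/ℓ = (4π×10⁻⁷)(2450)²(2.030×10^-3)/(0.788) = 1.943×10^-2 H.
τ = L/R = (1.943×10^-2)/(109) = 1.783×10^-4 s.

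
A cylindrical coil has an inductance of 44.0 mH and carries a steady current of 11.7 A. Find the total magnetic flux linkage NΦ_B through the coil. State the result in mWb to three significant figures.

From L = NΦ_B/I, the flux linkage is NΦ_B = LI.
NΦ_B = (4.400×10^-2 H)(11.7 A) = 0.5148 Wb.

NΦ_B ≈ 515 mWb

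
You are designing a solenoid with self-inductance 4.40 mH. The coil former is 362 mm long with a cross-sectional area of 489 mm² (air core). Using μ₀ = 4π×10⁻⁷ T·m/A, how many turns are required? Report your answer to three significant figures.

A = 489 mm² = 4.890×10^-4 m².
From L = μ₀N²A/ℓ, N = √(Lℓ / (μ₀A)).
N = √[(4.400×10^-3)(0.362) / ((4π×10⁻⁷)×4.890×10^-4)] = √(2.592×10^6) ≈ 1610.0.

N ≈ 1610 turns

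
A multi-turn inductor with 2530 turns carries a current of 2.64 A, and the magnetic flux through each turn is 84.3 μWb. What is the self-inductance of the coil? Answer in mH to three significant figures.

L ≈ 80.8 mH

Self-inductance is defined by L = NΦ_B/I (flux linkage over current).
L = (2530)(8.430×10^-5 Wb)/(2.64 A) = 8.079×10^-2 H.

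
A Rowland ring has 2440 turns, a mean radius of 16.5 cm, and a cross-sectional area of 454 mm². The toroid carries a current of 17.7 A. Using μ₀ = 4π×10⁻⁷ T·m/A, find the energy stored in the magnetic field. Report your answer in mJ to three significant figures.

U ≈ 513 mJ

L = μ₀N²A/(2πR) = (4π×10⁻⁷)(2440)²(4.540×10^-4)/(2π×0.165) = 3.276×10^-3 H.
U = ½LI² = ½(3.276×10^-3)(17.7)² = 0.5132 J.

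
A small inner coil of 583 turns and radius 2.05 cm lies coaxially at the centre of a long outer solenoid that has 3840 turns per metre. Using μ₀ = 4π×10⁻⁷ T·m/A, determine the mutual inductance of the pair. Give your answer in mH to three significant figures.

M ≈ 3.71 mH

The outer solenoid produces a uniform field B₁ = μ₀n₁I₁ across the inner coil,
so the flux linkage is N₂Φ = N₂B₁A₂ = μ₀n₁N₂A₂·I₁, giving M = μ₀n₁N₂A₂.
A₂ = πr² = π(2.050×10^-2 m)² = 1.320×10^-3 m².
M = (4π×10⁻⁷)(3840)(583)(1.320×10^-3) = 3.714×10^-3 H.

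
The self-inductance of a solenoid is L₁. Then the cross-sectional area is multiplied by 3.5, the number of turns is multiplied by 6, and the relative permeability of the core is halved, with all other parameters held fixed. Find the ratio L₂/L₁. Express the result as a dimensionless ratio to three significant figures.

For a solenoid, L ∝ μᵣN²A/ℓ.
L₂/L₁ = (3.5) × (6)^2 × (0.5) = 63.0.

L₂/L₁ = 63.0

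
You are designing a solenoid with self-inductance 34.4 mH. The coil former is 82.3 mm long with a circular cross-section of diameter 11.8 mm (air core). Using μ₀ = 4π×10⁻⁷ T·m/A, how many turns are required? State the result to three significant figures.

A = π(d/2)² = π(5.900×10^-3 m)² = 1.094×10^-4 m².
From L = μ₀N²A/ℓ, N = √(Lℓ / (μ₀A)).
N = √[(3.440×10^-2)(8.230×10^-2) / ((4π×10⁻⁷)×1.094×10^-4)] = √(2.060×10^7) ≈ 4538.9.

N ≈ 4540 turns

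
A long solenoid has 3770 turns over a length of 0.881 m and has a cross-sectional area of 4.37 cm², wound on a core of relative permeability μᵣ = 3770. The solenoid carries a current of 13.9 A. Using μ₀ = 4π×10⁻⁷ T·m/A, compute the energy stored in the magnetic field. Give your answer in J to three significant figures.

A = 4.37 cm² = 4.370×10^-4 m².
L = μ₀μᵣN²A/ℓ = (4π×10⁻⁷)(3770)(3770)²(4.370×10^-4)/(0.881) = 33.4 H.
U = ½LI² = ½(33.4)(13.9)² = 3.227×10^3 J.

U ≈ 3230 J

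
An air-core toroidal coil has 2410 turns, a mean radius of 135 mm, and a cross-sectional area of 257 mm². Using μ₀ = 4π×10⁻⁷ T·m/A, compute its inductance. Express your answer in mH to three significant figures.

L ≈ 2.21 mH

For a thin toroid, L = μ₀N²A/(2πR).
L = (4π×10⁻⁷)(2410)²(2.570×10^-4) / (2π×0.135 m) = 2.211×10^-3 H.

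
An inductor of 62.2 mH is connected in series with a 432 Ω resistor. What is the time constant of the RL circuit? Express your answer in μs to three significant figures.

τ = L/R = (6.220×10^-2 H)/(432 Ω) = 1.440×10^-4 s.

τ ≈ 144 μs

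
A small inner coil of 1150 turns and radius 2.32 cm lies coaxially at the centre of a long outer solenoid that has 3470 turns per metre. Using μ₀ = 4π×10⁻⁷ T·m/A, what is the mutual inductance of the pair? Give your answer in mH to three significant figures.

M ≈ 8.48 mH

The outer solenoid produces a uniform field B₁ = μ₀n₁I₁ across the inner coil,
so the flux linkage is N₂Φ = N₂B₁A₂ = μ₀n₁N₂A₂·I₁, giving M = μ₀n₁N₂A₂.
A₂ = πr² = π(2.320×10^-2 m)² = 1.691×10^-3 m².
M = (4π×10⁻⁷)(3470)(1150)(1.691×10^-3) = 8.479×10^-3 H.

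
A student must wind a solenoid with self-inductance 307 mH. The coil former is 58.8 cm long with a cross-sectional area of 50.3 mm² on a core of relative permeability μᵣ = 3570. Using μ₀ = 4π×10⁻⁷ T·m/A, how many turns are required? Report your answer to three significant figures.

A = 50.3 mm² = 5.030×10^-5 m².
From L = μ₀μᵣN²A/ℓ, N = √(Lℓ / (μ₀μᵣA)).
N = √[(0.307)(0.588) / ((4π×10⁻⁷)(3570)×5.030×10^-5)] = √(8.000×10^5) ≈ 894.4.

N ≈ 894 turns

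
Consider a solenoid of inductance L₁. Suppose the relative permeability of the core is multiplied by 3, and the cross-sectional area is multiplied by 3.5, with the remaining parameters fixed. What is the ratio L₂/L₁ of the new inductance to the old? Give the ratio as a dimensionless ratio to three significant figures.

L₂/L₁ = 10.5

For a solenoid, L ∝ μᵣN²A/ℓ.
L₂/L₁ = (3) × (3.5) = 10.5.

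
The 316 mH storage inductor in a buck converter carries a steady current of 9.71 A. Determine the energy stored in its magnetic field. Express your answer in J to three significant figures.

Stored magnetic energy: U = ½LI².
U = ½(0.316 H)(9.71 A)² = 14.9 J.

U ≈ 14.9 J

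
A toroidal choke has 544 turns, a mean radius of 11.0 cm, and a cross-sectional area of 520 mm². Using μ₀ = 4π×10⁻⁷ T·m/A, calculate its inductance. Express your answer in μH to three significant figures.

For a thin toroid, L = μ₀N²A/(2πR).
L = (4π×10⁻⁷)(544)²(5.200×10^-4) / (2π×0.11 m) = 2.798×10^-4 H.

L ≈ 280 μH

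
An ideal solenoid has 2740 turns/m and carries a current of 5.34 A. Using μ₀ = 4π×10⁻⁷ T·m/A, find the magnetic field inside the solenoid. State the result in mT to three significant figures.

Inside a long solenoid, B = μ₀nI.
B = (4π×10⁻⁷)(2.740×10^3 m⁻¹)(5.34 A) = 1.839×10^-2 T.

B ≈ 18.4 mT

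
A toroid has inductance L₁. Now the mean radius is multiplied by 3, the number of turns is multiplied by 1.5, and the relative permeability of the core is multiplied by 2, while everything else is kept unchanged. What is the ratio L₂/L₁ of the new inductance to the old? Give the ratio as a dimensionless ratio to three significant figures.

For a toroid, L ∝ μᵣN²A/R.
L₂/L₁ = (3)^-1 × (1.5)^2 × (2) = 1.50.

L₂/L₁ = 1.50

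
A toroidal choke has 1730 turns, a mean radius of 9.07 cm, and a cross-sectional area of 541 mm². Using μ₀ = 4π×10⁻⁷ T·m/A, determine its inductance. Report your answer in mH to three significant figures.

L ≈ 3.57 mH

For a thin toroid, L = μ₀N²A/(2πR).
L = (4π×10⁻⁷)(1730)²(5.410×10^-4) / (2π×9.070×10^-2 m) = 3.570×10^-3 H.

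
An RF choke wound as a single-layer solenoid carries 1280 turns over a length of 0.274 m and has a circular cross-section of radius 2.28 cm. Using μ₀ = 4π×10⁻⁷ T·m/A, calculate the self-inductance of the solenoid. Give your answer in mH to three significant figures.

A = πr² = π(2.280×10^-2 m)² = 1.633×10^-3 m².
For a long solenoid, L = μ₀N²A/ℓ.
L = (4π×10⁻⁷)(1280)²(1.633×10^-3)/(0.274 m) = 1.227×10^-2 H.

L ≈ 12.3 mH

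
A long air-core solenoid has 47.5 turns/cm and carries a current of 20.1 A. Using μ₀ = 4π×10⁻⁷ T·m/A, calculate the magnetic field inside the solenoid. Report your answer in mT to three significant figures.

Inside a long solenoid, B = μ₀nI.
B = (4π×10⁻⁷)(4.750×10^3 m⁻¹)(20.1 A) = 0.12 T.

B ≈ 120 mT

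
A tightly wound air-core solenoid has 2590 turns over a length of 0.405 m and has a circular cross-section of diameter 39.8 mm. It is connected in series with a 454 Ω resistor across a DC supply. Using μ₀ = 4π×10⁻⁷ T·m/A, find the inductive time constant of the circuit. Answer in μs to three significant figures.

A = π(d/2)² = π(1.990×10^-2 m)² = 1.244×10^-3 m².
L = μ₀N²A/ℓ = (4π×10⁻⁷)(2590)²(1.244×10^-3)/(0.405) = 2.589×10^-2 H.
τ = L/R = (2.589×10^-2)/(454) = 5.704×10^-5 s.

τ ≈ 57.0 μs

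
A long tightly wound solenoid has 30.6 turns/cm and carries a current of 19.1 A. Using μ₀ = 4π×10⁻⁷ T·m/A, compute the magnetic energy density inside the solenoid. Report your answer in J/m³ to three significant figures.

u ≈ 2150 J/m³

B = μ₀nI = (4π×10⁻⁷)(3.060×10^3)(19.1) = 7.3445×10^-2 T.
u = B²/(2μ₀) = (7.3445×10^-2)²/(2×4π×10⁻⁷) = 2.146×10^3 J/m³.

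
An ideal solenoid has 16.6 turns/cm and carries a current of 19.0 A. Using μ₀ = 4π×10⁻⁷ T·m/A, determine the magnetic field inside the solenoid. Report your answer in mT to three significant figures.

B ≈ 39.6 mT

Inside a long solenoid, B = μ₀nI.
B = (4π×10⁻⁷)(1.660×10^3 m⁻¹)(19.0 A) = 3.963×10^-2 T.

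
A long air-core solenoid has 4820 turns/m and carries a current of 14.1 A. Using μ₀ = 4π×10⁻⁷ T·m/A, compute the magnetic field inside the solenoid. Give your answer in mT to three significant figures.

Inside a long solenoid, B = μ₀nI.
B = (4π×10⁻⁷)(4.820×10^3 m⁻¹)(14.1 A) = 8.540×10^-2 T.

B ≈ 85.4 mT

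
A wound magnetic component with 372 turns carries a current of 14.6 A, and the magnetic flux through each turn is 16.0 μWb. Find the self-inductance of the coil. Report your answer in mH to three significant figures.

Self-inductance is defined by L = NΦ_B/I (flux linkage over current).
L = (372)(1.600×10^-5 Wb)/(14.6 A) = 4.077×10^-4 H.

L ≈ 0.408 mH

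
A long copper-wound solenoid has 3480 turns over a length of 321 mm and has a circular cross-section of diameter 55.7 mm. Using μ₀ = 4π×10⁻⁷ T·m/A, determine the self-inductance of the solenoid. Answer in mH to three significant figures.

L ≈ 116 mH

A = π(d/2)² = π(2.785×10^-2 m)² = 2.437×10^-3 m².
For a long solenoid, L = μ₀N²A/ℓ.
L = (4π×10⁻⁷)(3480)²(2.437×10^-3)/(0.321 m) = 0.1155 H.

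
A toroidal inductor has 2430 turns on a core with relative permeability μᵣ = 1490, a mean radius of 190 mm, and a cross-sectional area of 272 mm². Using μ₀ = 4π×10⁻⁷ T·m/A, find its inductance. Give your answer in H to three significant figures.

L ≈ 2.52 H

For a thin toroid, L = μ₀μᵣN²A/(2πR).
L = (4π×10⁻⁷)(1490)(2430)²(2.720×10^-4) / (2π×0.19 m) = 2.519 H.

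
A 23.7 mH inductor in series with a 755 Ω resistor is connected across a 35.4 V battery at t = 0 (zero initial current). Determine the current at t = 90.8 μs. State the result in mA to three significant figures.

τ = L/R = 2.370×10^-2/755 = 3.139×10^-5 s; final current I_∞ = ε/R = 35.4/755 = 4.689×10^-2 A.
I(t) = I_∞(1 − e^(−t/τ)) with t/τ = 2.893.
I = (4.689×10^-2)(1 − e^(−2.893)) = 4.429×10^-2 A.

I ≈ 44.3 mA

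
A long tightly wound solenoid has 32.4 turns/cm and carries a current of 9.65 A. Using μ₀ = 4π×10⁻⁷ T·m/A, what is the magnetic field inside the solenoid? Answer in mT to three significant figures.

B ≈ 39.3 mT

Inside a long solenoid, B = μ₀nI.
B = (4π×10⁻⁷)(3.240×10^3 m⁻¹)(9.65 A) = 3.929×10^-2 T.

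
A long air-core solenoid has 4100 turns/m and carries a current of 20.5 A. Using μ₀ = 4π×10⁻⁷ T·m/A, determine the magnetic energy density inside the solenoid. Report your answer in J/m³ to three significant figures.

B = μ₀nI = (4π×10⁻⁷)(4.100×10^3)(20.5) = 0.1056 T.
u = B²/(2μ₀) = (0.1056)²/(2×4π×10⁻⁷) = 4.439×10^3 J/m³.

u ≈ 4440 J/m³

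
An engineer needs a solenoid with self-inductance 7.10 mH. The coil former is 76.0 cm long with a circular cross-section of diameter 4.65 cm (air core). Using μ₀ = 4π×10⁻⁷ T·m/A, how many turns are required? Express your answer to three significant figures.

A = π(d/2)² = π(2.325×10^-2 m)² = 1.698×10^-3 m².
From L = μ₀N²A/ℓ, N = √(Lℓ / (μ₀A)).
N = √[(7.100×10^-3)(0.76) / ((4π×10⁻⁷)×1.698×10^-3)] = √(2.529×10^6) ≈ 1590.1.

N ≈ 1590 turns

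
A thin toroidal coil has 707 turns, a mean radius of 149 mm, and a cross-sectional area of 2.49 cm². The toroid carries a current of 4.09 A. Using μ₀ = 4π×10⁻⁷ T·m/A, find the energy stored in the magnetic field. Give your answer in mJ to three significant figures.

U ≈ 1.40 mJ

L = μ₀N²A/(2πR) = (4π×10⁻⁷)(707)²(2.490×10^-4)/(2π×0.149) = 1.671×10^-4 H.
U = ½LI² = ½(1.671×10^-4)(4.09)² = 1.397×10^-3 J.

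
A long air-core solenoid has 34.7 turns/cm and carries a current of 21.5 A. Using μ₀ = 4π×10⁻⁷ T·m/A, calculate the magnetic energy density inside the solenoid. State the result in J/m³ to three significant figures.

B = μ₀nI = (4π×10⁻⁷)(3.470×10^3)(21.5) = 9.375×10^-2 T.
u = B²/(2μ₀) = (9.375×10^-2)²/(2×4π×10⁻⁷) = 3.497×10^3 J/m³.

u ≈ 3500 J/m³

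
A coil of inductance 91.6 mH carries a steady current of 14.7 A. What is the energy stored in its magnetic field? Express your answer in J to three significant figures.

Stored magnetic energy: U = ½LI².
U = ½(9.160×10^-2 H)(14.7 A)² = 9.897 J.

U ≈ 9.90 J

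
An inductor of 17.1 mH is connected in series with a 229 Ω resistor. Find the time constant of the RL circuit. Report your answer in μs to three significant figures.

τ = L/R = (1.710×10^-2 H)/(229 Ω) = 7.467×10^-5 s.

τ ≈ 74.7 μs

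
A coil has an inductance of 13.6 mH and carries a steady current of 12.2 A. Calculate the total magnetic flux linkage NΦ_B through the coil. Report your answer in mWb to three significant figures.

From L = NΦ_B/I, the flux linkage is NΦ_B = LI.
NΦ_B = (1.360×10^-2 H)(12.2 A) = 0.1659 Wb.

NΦ_B ≈ 166 mWb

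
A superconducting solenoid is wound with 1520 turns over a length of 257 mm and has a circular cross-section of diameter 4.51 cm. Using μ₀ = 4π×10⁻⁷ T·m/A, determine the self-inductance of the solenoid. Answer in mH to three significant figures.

L ≈ 18.0 mH

A = π(d/2)² = π(2.255×10^-2 m)² = 1.598×10^-3 m².
For a long solenoid, L = μ₀N²A/ℓ.
L = (4π×10⁻⁷)(1520)²(1.598×10^-3)/(0.257 m) = 1.8047×10^-2 H.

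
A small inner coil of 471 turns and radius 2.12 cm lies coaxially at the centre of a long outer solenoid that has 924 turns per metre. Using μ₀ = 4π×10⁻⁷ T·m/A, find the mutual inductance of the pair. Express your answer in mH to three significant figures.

The outer solenoid produces a uniform field B₁ = μ₀n₁I₁ across the inner coil,
so the flux linkage is N₂Φ = N₂B₁A₂ = μ₀n₁N₂A₂·I₁, giving M = μ₀n₁N₂A₂.
A₂ = πr² = π(2.120×10^-2 m)² = 1.412×10^-3 m².
M = (4π×10⁻⁷)(924)(471)(1.412×10^-3) = 7.722×10^-4 H.

M ≈ 0.772 mH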